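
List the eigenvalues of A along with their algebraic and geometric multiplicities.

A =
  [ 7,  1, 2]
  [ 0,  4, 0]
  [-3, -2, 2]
λ = 4: alg = 2, geom = 1; λ = 5: alg = 1, geom = 1

Step 1 — factor the characteristic polynomial to read off the algebraic multiplicities:
  χ_A(x) = (x - 5)*(x - 4)^2

Step 2 — compute geometric multiplicities via the rank-nullity identity g(λ) = n − rank(A − λI):
  rank(A − (4)·I) = 2, so dim ker(A − (4)·I) = n − 2 = 1
  rank(A − (5)·I) = 2, so dim ker(A − (5)·I) = n − 2 = 1

Summary:
  λ = 4: algebraic multiplicity = 2, geometric multiplicity = 1
  λ = 5: algebraic multiplicity = 1, geometric multiplicity = 1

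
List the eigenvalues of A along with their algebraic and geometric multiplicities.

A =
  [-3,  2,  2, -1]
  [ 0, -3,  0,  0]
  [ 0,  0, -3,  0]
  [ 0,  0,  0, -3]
λ = -3: alg = 4, geom = 3

Step 1 — factor the characteristic polynomial to read off the algebraic multiplicities:
  χ_A(x) = (x + 3)^4

Step 2 — compute geometric multiplicities via the rank-nullity identity g(λ) = n − rank(A − λI):
  rank(A − (-3)·I) = 1, so dim ker(A − (-3)·I) = n − 1 = 3

Summary:
  λ = -3: algebraic multiplicity = 4, geometric multiplicity = 3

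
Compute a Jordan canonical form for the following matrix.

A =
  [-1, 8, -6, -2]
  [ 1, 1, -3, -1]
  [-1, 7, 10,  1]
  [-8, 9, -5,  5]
J_1(-3) ⊕ J_3(6)

The characteristic polynomial is
  det(x·I − A) = x^4 - 15*x^3 + 54*x^2 + 108*x - 648 = (x - 6)^3*(x + 3)

Eigenvalues and multiplicities (the geometric multiplicity of λ is n − rank(A − λI), which equals the number of Jordan blocks for λ):
  λ = -3: algebraic multiplicity = 1, geometric multiplicity = 1
  λ = 6: algebraic multiplicity = 3, geometric multiplicity = 1

Determining the block sizes for each eigenvalue:
  λ = -3: one block (gm = 1), so the single block has size am = 1 → block sizes [1]
  λ = 6: one block (gm = 1), so the single block has size am = 3 → block sizes [3]

Assembling the blocks gives a Jordan form
J =
  [-3, 0, 0, 0]
  [ 0, 6, 1, 0]
  [ 0, 0, 6, 1]
  [ 0, 0, 0, 6]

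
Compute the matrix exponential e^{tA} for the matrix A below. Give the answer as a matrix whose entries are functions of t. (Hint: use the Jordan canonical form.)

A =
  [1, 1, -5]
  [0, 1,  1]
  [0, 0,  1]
e^{tA} =
  [exp(t), t*exp(t), t^2*exp(t)/2 - 5*t*exp(t)]
  [0, exp(t), t*exp(t)]
  [0, 0, exp(t)]

Strategy: write A = P · J · P⁻¹ where J is a Jordan canonical form, so e^{tA} = P · e^{tJ} · P⁻¹, and e^{tJ} can be computed block-by-block.

A has Jordan form
J =
  [1, 1, 0]
  [0, 1, 1]
  [0, 0, 1]
(up to reordering of blocks).

Per-block formulas:
  For a 3×3 Jordan block J_3(1): exp(t · J_3(1)) = e^(1t)·(I + t·N + (t^2/2)·N^2), where N is the 3×3 nilpotent shift.

After assembling e^{tJ} and conjugating by P, we get:

e^{tA} =
  [exp(t), t*exp(t), t^2*exp(t)/2 - 5*t*exp(t)]
  [0, exp(t), t*exp(t)]
  [0, 0, exp(t)]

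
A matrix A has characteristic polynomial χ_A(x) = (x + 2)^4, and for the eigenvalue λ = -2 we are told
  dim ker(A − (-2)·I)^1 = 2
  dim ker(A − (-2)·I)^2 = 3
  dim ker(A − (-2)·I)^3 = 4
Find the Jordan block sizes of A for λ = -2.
Block sizes for λ = -2: [3, 1]

From the dimensions of kernels of powers, the number of Jordan blocks of size at least j is d_j − d_{j−1} where d_j = dim ker(N^j) (with d_0 = 0). Computing the differences gives [2, 1, 1].
The number of blocks of size exactly k is (#blocks of size ≥ k) − (#blocks of size ≥ k + 1), so the partition is: 1 block(s) of size 1, 1 block(s) of size 3.
In nonincreasing order the block sizes are [3, 1].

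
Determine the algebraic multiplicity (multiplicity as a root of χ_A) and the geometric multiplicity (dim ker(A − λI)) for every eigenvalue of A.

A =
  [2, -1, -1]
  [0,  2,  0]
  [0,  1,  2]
λ = 2: alg = 3, geom = 1

Step 1 — factor the characteristic polynomial to read off the algebraic multiplicities:
  χ_A(x) = (x - 2)^3

Step 2 — compute geometric multiplicities via the rank-nullity identity g(λ) = n − rank(A − λI):
  rank(A − (2)·I) = 2, so dim ker(A − (2)·I) = n − 2 = 1

Summary:
  λ = 2: algebraic multiplicity = 3, geometric multiplicity = 1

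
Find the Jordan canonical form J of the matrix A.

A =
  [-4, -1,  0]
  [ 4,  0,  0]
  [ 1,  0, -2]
J_3(-2)

The characteristic polynomial is
  det(x·I − A) = x^3 + 6*x^2 + 12*x + 8 = (x + 2)^3

Eigenvalues and multiplicities (the geometric multiplicity of λ is n − rank(A − λI), which equals the number of Jordan blocks for λ):
  λ = -2: algebraic multiplicity = 3, geometric multiplicity = 1

Determining the block sizes for each eigenvalue:
  λ = -2: one block (gm = 1), so the single block has size am = 3 → block sizes [3]

Assembling the blocks gives a Jordan form
J =
  [-2,  1,  0]
  [ 0, -2,  1]
  [ 0,  0, -2]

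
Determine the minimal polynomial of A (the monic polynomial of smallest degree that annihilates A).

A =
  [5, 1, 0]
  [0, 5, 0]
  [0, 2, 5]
x^2 - 10*x + 25

The characteristic polynomial is χ_A(x) = (x - 5)^3, so the eigenvalues are known. The minimal polynomial is
  m_A(x) = Π_λ (x − λ)^{k_λ}
where k_λ is the size of the *largest* Jordan block for λ (equivalently, the smallest k with (A − λI)^k v = 0 for every generalised eigenvector v of λ).

  λ = 5: largest Jordan block has size 2, contributing (x − 5)^2

So m_A(x) = (x - 5)^2 = x^2 - 10*x + 25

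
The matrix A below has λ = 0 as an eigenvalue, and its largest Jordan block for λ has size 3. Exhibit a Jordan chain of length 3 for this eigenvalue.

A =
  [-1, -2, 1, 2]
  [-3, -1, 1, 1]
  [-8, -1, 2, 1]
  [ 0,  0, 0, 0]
A Jordan chain for λ = 0 of length 3:
v_1 = (-1, -2, -5, 0)ᵀ
v_2 = (-1, -3, -8, 0)ᵀ
v_3 = (1, 0, 0, 0)ᵀ

Let N = A − (0)·I. We want v_3 with N^3 v_3 = 0 but N^2 v_3 ≠ 0; then v_{j-1} := N · v_j for j = 3, …, 2.

Pick v_3 = (1, 0, 0, 0)ᵀ.
Then v_2 = N · v_3 = (-1, -3, -8, 0)ᵀ.
Then v_1 = N · v_2 = (-1, -2, -5, 0)ᵀ.

Sanity check: (A − (0)·I) v_1 = (0, 0, 0, 0)ᵀ = 0. ✓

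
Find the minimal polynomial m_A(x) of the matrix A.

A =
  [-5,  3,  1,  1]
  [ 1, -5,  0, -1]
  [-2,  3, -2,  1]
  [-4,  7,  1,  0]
x^3 + 9*x^2 + 27*x + 27

The characteristic polynomial is χ_A(x) = (x + 3)^4, so the eigenvalues are known. The minimal polynomial is
  m_A(x) = Π_λ (x − λ)^{k_λ}
where k_λ is the size of the *largest* Jordan block for λ (equivalently, the smallest k with (A − λI)^k v = 0 for every generalised eigenvector v of λ).

  λ = -3: largest Jordan block has size 3, contributing (x + 3)^3

So m_A(x) = (x + 3)^3 = x^3 + 9*x^2 + 27*x + 27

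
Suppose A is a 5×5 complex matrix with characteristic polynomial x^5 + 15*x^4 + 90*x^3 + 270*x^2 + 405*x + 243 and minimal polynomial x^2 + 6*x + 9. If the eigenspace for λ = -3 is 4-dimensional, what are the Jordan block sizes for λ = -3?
Block sizes for λ = -3: [2, 1, 1, 1]

Step 1 — from the characteristic polynomial, algebraic multiplicity of λ = -3 is 5. From dim ker(A − (-3)·I) = 4, there are exactly 4 Jordan blocks for λ = -3.
Step 2 — from the minimal polynomial, the factor (x + 3)^2 tells us the largest block for λ = -3 has size 2.
Step 3 — with total size 5, 4 blocks, and largest block 2, the block sizes (in nonincreasing order) are [2, 1, 1, 1].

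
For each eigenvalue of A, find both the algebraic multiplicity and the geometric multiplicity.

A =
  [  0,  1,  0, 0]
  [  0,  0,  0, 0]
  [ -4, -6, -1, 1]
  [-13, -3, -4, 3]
λ = 0: alg = 2, geom = 1; λ = 1: alg = 2, geom = 1

Step 1 — factor the characteristic polynomial to read off the algebraic multiplicities:
  χ_A(x) = x^2*(x - 1)^2

Step 2 — compute geometric multiplicities via the rank-nullity identity g(λ) = n − rank(A − λI):
  rank(A − (0)·I) = 3, so dim ker(A − (0)·I) = n − 3 = 1
  rank(A − (1)·I) = 3, so dim ker(A − (1)·I) = n − 3 = 1

Summary:
  λ = 0: algebraic multiplicity = 2, geometric multiplicity = 1
  λ = 1: algebraic multiplicity = 2, geometric multiplicity = 1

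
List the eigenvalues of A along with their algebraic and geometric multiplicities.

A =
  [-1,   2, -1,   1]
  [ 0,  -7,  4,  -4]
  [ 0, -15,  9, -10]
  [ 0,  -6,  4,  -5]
λ = -1: alg = 4, geom = 2

Step 1 — factor the characteristic polynomial to read off the algebraic multiplicities:
  χ_A(x) = (x + 1)^4

Step 2 — compute geometric multiplicities via the rank-nullity identity g(λ) = n − rank(A − λI):
  rank(A − (-1)·I) = 2, so dim ker(A − (-1)·I) = n − 2 = 2

Summary:
  λ = -1: algebraic multiplicity = 4, geometric multiplicity = 2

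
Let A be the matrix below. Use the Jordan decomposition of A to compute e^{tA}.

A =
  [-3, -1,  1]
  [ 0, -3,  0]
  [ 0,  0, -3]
e^{tA} =
  [exp(-3*t), -t*exp(-3*t), t*exp(-3*t)]
  [0, exp(-3*t), 0]
  [0, 0, exp(-3*t)]

Strategy: write A = P · J · P⁻¹ where J is a Jordan canonical form, so e^{tA} = P · e^{tJ} · P⁻¹, and e^{tJ} can be computed block-by-block.

A has Jordan form
J =
  [-3,  1,  0]
  [ 0, -3,  0]
  [ 0,  0, -3]
(up to reordering of blocks).

Per-block formulas:
  For a 1×1 block at λ = -3: exp(t · [-3]) = [e^(-3t)].
  For a 2×2 Jordan block J_2(-3): exp(t · J_2(-3)) = e^(-3t)·(I + t·N), where N is the 2×2 nilpotent shift.

After assembling e^{tJ} and conjugating by P, we get:

e^{tA} =
  [exp(-3*t), -t*exp(-3*t), t*exp(-3*t)]
  [0, exp(-3*t), 0]
  [0, 0, exp(-3*t)]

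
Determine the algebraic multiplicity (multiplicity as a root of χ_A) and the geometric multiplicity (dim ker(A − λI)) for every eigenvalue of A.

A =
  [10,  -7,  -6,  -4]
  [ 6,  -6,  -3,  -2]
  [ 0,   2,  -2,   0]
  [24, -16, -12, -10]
λ = -2: alg = 4, geom = 2

Step 1 — factor the characteristic polynomial to read off the algebraic multiplicities:
  χ_A(x) = (x + 2)^4

Step 2 — compute geometric multiplicities via the rank-nullity identity g(λ) = n − rank(A − λI):
  rank(A − (-2)·I) = 2, so dim ker(A − (-2)·I) = n − 2 = 2

Summary:
  λ = -2: algebraic multiplicity = 4, geometric multiplicity = 2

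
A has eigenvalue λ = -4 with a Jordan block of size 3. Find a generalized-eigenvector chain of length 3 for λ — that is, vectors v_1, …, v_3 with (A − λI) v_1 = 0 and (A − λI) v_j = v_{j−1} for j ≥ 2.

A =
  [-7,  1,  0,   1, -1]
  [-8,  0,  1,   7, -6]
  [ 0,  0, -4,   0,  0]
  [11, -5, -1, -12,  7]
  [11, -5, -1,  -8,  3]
A Jordan chain for λ = -4 of length 3:
v_1 = (1, 3, 0, -4, -4)ᵀ
v_2 = (-3, -8, 0, 11, 11)ᵀ
v_3 = (1, 0, 0, 0, 0)ᵀ

Let N = A − (-4)·I. We want v_3 with N^3 v_3 = 0 but N^2 v_3 ≠ 0; then v_{j-1} := N · v_j for j = 3, …, 2.

Pick v_3 = (1, 0, 0, 0, 0)ᵀ.
Then v_2 = N · v_3 = (-3, -8, 0, 11, 11)ᵀ.
Then v_1 = N · v_2 = (1, 3, 0, -4, -4)ᵀ.

Sanity check: (A − (-4)·I) v_1 = (0, 0, 0, 0, 0)ᵀ = 0. ✓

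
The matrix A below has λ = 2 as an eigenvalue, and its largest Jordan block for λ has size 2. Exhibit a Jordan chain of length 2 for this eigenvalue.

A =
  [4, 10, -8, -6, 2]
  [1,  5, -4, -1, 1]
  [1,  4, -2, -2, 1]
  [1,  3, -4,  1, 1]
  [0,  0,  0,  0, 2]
A Jordan chain for λ = 2 of length 2:
v_1 = (2, 1, 1, 1, 0)ᵀ
v_2 = (1, 0, 0, 0, 0)ᵀ

Let N = A − (2)·I. We want v_2 with N^2 v_2 = 0 but N^1 v_2 ≠ 0; then v_{j-1} := N · v_j for j = 2, …, 2.

Pick v_2 = (1, 0, 0, 0, 0)ᵀ.
Then v_1 = N · v_2 = (2, 1, 1, 1, 0)ᵀ.

Sanity check: (A − (2)·I) v_1 = (0, 0, 0, 0, 0)ᵀ = 0. ✓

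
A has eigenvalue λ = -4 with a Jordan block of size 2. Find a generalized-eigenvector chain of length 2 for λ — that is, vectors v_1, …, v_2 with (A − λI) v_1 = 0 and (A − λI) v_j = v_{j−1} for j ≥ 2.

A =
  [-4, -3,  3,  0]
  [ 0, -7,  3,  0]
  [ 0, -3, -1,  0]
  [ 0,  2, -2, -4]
A Jordan chain for λ = -4 of length 2:
v_1 = (-3, -3, -3, 2)ᵀ
v_2 = (0, 1, 0, 0)ᵀ

Let N = A − (-4)·I. We want v_2 with N^2 v_2 = 0 but N^1 v_2 ≠ 0; then v_{j-1} := N · v_j for j = 2, …, 2.

Pick v_2 = (0, 1, 0, 0)ᵀ.
Then v_1 = N · v_2 = (-3, -3, -3, 2)ᵀ.

Sanity check: (A − (-4)·I) v_1 = (0, 0, 0, 0)ᵀ = 0. ✓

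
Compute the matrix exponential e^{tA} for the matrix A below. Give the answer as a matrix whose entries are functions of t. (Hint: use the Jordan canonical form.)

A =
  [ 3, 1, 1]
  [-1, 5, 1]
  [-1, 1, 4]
e^{tA} =
  [-t^2*exp(4*t)/2 - t*exp(4*t) + exp(4*t), t^2*exp(4*t)/2 + t*exp(4*t), t*exp(4*t)]
  [-t^2*exp(4*t)/2 - t*exp(4*t), t^2*exp(4*t)/2 + t*exp(4*t) + exp(4*t), t*exp(4*t)]
  [-t*exp(4*t), t*exp(4*t), exp(4*t)]

Strategy: write A = P · J · P⁻¹ where J is a Jordan canonical form, so e^{tA} = P · e^{tJ} · P⁻¹, and e^{tJ} can be computed block-by-block.

A has Jordan form
J =
  [4, 1, 0]
  [0, 4, 1]
  [0, 0, 4]
(up to reordering of blocks).

Per-block formulas:
  For a 3×3 Jordan block J_3(4): exp(t · J_3(4)) = e^(4t)·(I + t·N + (t^2/2)·N^2), where N is the 3×3 nilpotent shift.

After assembling e^{tJ} and conjugating by P, we get:

e^{tA} =
  [-t^2*exp(4*t)/2 - t*exp(4*t) + exp(4*t), t^2*exp(4*t)/2 + t*exp(4*t), t*exp(4*t)]
  [-t^2*exp(4*t)/2 - t*exp(4*t), t^2*exp(4*t)/2 + t*exp(4*t) + exp(4*t), t*exp(4*t)]
  [-t*exp(4*t), t*exp(4*t), exp(4*t)]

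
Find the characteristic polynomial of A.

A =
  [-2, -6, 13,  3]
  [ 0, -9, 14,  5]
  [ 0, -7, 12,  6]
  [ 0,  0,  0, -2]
x^4 + x^3 - 18*x^2 - 52*x - 40

Expanding det(x·I − A) (e.g. by cofactor expansion or by noting that A is similar to its Jordan form J, which has the same characteristic polynomial as A) gives
  χ_A(x) = x^4 + x^3 - 18*x^2 - 52*x - 40
which factors as (x - 5)*(x + 2)^3. The eigenvalues (with algebraic multiplicities) are λ = -2 with multiplicity 3, λ = 5 with multiplicity 1.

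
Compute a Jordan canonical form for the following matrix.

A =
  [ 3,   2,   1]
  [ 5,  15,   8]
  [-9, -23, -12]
J_3(2)

The characteristic polynomial is
  det(x·I − A) = x^3 - 6*x^2 + 12*x - 8 = (x - 2)^3

Eigenvalues and multiplicities (the geometric multiplicity of λ is n − rank(A − λI), which equals the number of Jordan blocks for λ):
  λ = 2: algebraic multiplicity = 3, geometric multiplicity = 1

Determining the block sizes for each eigenvalue:
  λ = 2: one block (gm = 1), so the single block has size am = 3 → block sizes [3]

Assembling the blocks gives a Jordan form
J =
  [2, 1, 0]
  [0, 2, 1]
  [0, 0, 2]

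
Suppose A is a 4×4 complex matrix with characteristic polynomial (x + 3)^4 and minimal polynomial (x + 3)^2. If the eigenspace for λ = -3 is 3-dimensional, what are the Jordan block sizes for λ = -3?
Block sizes for λ = -3: [2, 1, 1]

Step 1 — from the characteristic polynomial, algebraic multiplicity of λ = -3 is 4. From dim ker(A − (-3)·I) = 3, there are exactly 3 Jordan blocks for λ = -3.
Step 2 — from the minimal polynomial, the factor (x + 3)^2 tells us the largest block for λ = -3 has size 2.
Step 3 — with total size 4, 3 blocks, and largest block 2, the block sizes (in nonincreasing order) are [2, 1, 1].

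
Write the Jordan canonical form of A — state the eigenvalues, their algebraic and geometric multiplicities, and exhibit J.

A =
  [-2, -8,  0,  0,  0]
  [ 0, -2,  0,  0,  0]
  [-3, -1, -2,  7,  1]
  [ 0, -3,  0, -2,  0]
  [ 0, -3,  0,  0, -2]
J_2(-2) ⊕ J_2(-2) ⊕ J_1(-2)

The characteristic polynomial is
  det(x·I − A) = x^5 + 10*x^4 + 40*x^3 + 80*x^2 + 80*x + 32 = (x + 2)^5

Eigenvalues and multiplicities (the geometric multiplicity of λ is n − rank(A − λI), which equals the number of Jordan blocks for λ):
  λ = -2: algebraic multiplicity = 5, geometric multiplicity = 3

Determining the block sizes for each eigenvalue:
  λ = -2: with am = 5 and gm = 3, the partition is not yet determined (e.g. several partitions of 5 into 3 parts exist). Let N = A − (-2)·I. Computing rank(N^1) = 2, rank(N^2) = 0; the number of blocks of size ≥ j is rank(N^{j−1}) − rank(N^j), giving [3, 2]. So we have 2 block(s) of size 2, 1 block(s) of size 1 → block sizes [2, 2, 1]

Assembling the blocks gives a Jordan form
J =
  [-2,  1,  0,  0,  0]
  [ 0, -2,  0,  0,  0]
  [ 0,  0, -2,  1,  0]
  [ 0,  0,  0, -2,  0]
  [ 0,  0,  0,  0, -2]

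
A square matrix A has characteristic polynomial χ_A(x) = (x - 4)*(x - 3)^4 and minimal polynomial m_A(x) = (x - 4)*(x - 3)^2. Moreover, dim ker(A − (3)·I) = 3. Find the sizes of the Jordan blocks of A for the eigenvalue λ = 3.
Block sizes for λ = 3: [2, 1, 1]

Step 1 — from the characteristic polynomial, algebraic multiplicity of λ = 3 is 4. From dim ker(A − (3)·I) = 3, there are exactly 3 Jordan blocks for λ = 3.
Step 2 — from the minimal polynomial, the factor (x − 3)^2 tells us the largest block for λ = 3 has size 2.
Step 3 — with total size 4, 3 blocks, and largest block 2, the block sizes (in nonincreasing order) are [2, 1, 1].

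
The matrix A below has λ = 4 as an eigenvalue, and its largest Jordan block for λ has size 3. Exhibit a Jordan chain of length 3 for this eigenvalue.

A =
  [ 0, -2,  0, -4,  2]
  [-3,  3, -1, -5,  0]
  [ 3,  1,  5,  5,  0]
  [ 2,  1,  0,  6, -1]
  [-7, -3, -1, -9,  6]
A Jordan chain for λ = 4 of length 3:
v_1 = (0, 2, -2, 0, 2)ᵀ
v_2 = (-4, -3, 3, 2, -7)ᵀ
v_3 = (1, 0, 0, 0, 0)ᵀ

Let N = A − (4)·I. We want v_3 with N^3 v_3 = 0 but N^2 v_3 ≠ 0; then v_{j-1} := N · v_j for j = 3, …, 2.

Pick v_3 = (1, 0, 0, 0, 0)ᵀ.
Then v_2 = N · v_3 = (-4, -3, 3, 2, -7)ᵀ.
Then v_1 = N · v_2 = (0, 2, -2, 0, 2)ᵀ.

Sanity check: (A − (4)·I) v_1 = (0, 0, 0, 0, 0)ᵀ = 0. ✓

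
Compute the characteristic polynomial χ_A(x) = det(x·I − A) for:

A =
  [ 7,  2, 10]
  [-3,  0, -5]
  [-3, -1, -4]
x^3 - 3*x^2 + 3*x - 1

Expanding det(x·I − A) (e.g. by cofactor expansion or by noting that A is similar to its Jordan form J, which has the same characteristic polynomial as A) gives
  χ_A(x) = x^3 - 3*x^2 + 3*x - 1
which factors as (x - 1)^3. The eigenvalues (with algebraic multiplicities) are λ = 1 with multiplicity 3.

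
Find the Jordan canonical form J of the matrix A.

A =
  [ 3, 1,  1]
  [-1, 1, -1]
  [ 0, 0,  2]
J_2(2) ⊕ J_1(2)

The characteristic polynomial is
  det(x·I − A) = x^3 - 6*x^2 + 12*x - 8 = (x - 2)^3

Eigenvalues and multiplicities (the geometric multiplicity of λ is n − rank(A − λI), which equals the number of Jordan blocks for λ):
  λ = 2: algebraic multiplicity = 3, geometric multiplicity = 2

Determining the block sizes for each eigenvalue:
  λ = 2: 2 blocks summing to 3 forces exactly one block of size 2 and the rest size 1 → block sizes [2, 1]

Assembling the blocks gives a Jordan form
J =
  [2, 1, 0]
  [0, 2, 0]
  [0, 0, 2]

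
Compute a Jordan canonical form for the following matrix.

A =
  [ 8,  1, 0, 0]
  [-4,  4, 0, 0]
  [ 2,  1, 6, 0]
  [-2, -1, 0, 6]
J_2(6) ⊕ J_1(6) ⊕ J_1(6)

The characteristic polynomial is
  det(x·I − A) = x^4 - 24*x^3 + 216*x^2 - 864*x + 1296 = (x - 6)^4

Eigenvalues and multiplicities (the geometric multiplicity of λ is n − rank(A − λI), which equals the number of Jordan blocks for λ):
  λ = 6: algebraic multiplicity = 4, geometric multiplicity = 3

Determining the block sizes for each eigenvalue:
  λ = 6: 3 blocks summing to 4 forces exactly one block of size 2 and the rest size 1 → block sizes [2, 1, 1]

Assembling the blocks gives a Jordan form
J =
  [6, 1, 0, 0]
  [0, 6, 0, 0]
  [0, 0, 6, 0]
  [0, 0, 0, 6]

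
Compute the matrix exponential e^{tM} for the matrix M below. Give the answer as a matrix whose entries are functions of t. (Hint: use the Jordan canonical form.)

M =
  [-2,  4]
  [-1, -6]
e^{tM} =
  [2*t*exp(-4*t) + exp(-4*t), 4*t*exp(-4*t)]
  [-t*exp(-4*t), -2*t*exp(-4*t) + exp(-4*t)]

Strategy: write M = P · J · P⁻¹ where J is a Jordan canonical form, so e^{tM} = P · e^{tJ} · P⁻¹, and e^{tJ} can be computed block-by-block.

M has Jordan form
J =
  [-4,  1]
  [ 0, -4]
(up to reordering of blocks).

Per-block formulas:
  For a 2×2 Jordan block J_2(-4): exp(t · J_2(-4)) = e^(-4t)·(I + t·N), where N is the 2×2 nilpotent shift.

After assembling e^{tJ} and conjugating by P, we get:

e^{tM} =
  [2*t*exp(-4*t) + exp(-4*t), 4*t*exp(-4*t)]
  [-t*exp(-4*t), -2*t*exp(-4*t) + exp(-4*t)]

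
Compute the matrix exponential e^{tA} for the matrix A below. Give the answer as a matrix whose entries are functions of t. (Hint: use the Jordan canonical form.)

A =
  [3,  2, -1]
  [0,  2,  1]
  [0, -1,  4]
e^{tA} =
  [exp(3*t), -t^2*exp(3*t)/2 + 2*t*exp(3*t), t^2*exp(3*t)/2 - t*exp(3*t)]
  [0, -t*exp(3*t) + exp(3*t), t*exp(3*t)]
  [0, -t*exp(3*t), t*exp(3*t) + exp(3*t)]

Strategy: write A = P · J · P⁻¹ where J is a Jordan canonical form, so e^{tA} = P · e^{tJ} · P⁻¹, and e^{tJ} can be computed block-by-block.

A has Jordan form
J =
  [3, 1, 0]
  [0, 3, 1]
  [0, 0, 3]
(up to reordering of blocks).

Per-block formulas:
  For a 3×3 Jordan block J_3(3): exp(t · J_3(3)) = e^(3t)·(I + t·N + (t^2/2)·N^2), where N is the 3×3 nilpotent shift.

After assembling e^{tJ} and conjugating by P, we get:

e^{tA} =
  [exp(3*t), -t^2*exp(3*t)/2 + 2*t*exp(3*t), t^2*exp(3*t)/2 - t*exp(3*t)]
  [0, -t*exp(3*t) + exp(3*t), t*exp(3*t)]
  [0, -t*exp(3*t), t*exp(3*t) + exp(3*t)]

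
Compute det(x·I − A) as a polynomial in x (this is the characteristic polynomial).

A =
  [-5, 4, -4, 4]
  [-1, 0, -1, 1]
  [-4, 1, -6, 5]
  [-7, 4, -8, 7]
x^4 + 4*x^3 + 6*x^2 + 4*x + 1

Expanding det(x·I − A) (e.g. by cofactor expansion or by noting that A is similar to its Jordan form J, which has the same characteristic polynomial as A) gives
  χ_A(x) = x^4 + 4*x^3 + 6*x^2 + 4*x + 1
which factors as (x + 1)^4. The eigenvalues (with algebraic multiplicities) are λ = -1 with multiplicity 4.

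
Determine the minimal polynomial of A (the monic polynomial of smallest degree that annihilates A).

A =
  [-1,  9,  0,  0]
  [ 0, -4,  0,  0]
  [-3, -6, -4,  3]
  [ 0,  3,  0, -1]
x^2 + 5*x + 4

The characteristic polynomial is χ_A(x) = (x + 1)^2*(x + 4)^2, so the eigenvalues are known. The minimal polynomial is
  m_A(x) = Π_λ (x − λ)^{k_λ}
where k_λ is the size of the *largest* Jordan block for λ (equivalently, the smallest k with (A − λI)^k v = 0 for every generalised eigenvector v of λ).

  λ = -4: largest Jordan block has size 1, contributing (x + 4)
  λ = -1: largest Jordan block has size 1, contributing (x + 1)

So m_A(x) = (x + 1)*(x + 4) = x^2 + 5*x + 4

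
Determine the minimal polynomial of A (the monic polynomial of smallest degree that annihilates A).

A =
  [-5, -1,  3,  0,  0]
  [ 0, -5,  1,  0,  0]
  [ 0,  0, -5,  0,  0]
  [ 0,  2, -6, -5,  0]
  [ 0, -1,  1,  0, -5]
x^3 + 15*x^2 + 75*x + 125

The characteristic polynomial is χ_A(x) = (x + 5)^5, so the eigenvalues are known. The minimal polynomial is
  m_A(x) = Π_λ (x − λ)^{k_λ}
where k_λ is the size of the *largest* Jordan block for λ (equivalently, the smallest k with (A − λI)^k v = 0 for every generalised eigenvector v of λ).

  λ = -5: largest Jordan block has size 3, contributing (x + 5)^3

So m_A(x) = (x + 5)^3 = x^3 + 15*x^2 + 75*x + 125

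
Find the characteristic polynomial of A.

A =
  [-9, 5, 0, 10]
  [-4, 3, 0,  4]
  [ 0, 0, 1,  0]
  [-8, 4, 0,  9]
x^4 - 4*x^3 + 6*x^2 - 4*x + 1

Expanding det(x·I − A) (e.g. by cofactor expansion or by noting that A is similar to its Jordan form J, which has the same characteristic polynomial as A) gives
  χ_A(x) = x^4 - 4*x^3 + 6*x^2 - 4*x + 1
which factors as (x - 1)^4. The eigenvalues (with algebraic multiplicities) are λ = 1 with multiplicity 4.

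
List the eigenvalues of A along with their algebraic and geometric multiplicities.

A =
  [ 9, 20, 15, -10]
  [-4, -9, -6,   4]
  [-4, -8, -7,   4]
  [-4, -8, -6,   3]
λ = -1: alg = 4, geom = 3

Step 1 — factor the characteristic polynomial to read off the algebraic multiplicities:
  χ_A(x) = (x + 1)^4

Step 2 — compute geometric multiplicities via the rank-nullity identity g(λ) = n − rank(A − λI):
  rank(A − (-1)·I) = 1, so dim ker(A − (-1)·I) = n − 1 = 3

Summary:
  λ = -1: algebraic multiplicity = 4, geometric multiplicity = 3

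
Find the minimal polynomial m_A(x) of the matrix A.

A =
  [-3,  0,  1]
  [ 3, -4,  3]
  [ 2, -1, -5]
x^3 + 12*x^2 + 48*x + 64

The characteristic polynomial is χ_A(x) = (x + 4)^3, so the eigenvalues are known. The minimal polynomial is
  m_A(x) = Π_λ (x − λ)^{k_λ}
where k_λ is the size of the *largest* Jordan block for λ (equivalently, the smallest k with (A − λI)^k v = 0 for every generalised eigenvector v of λ).

  λ = -4: largest Jordan block has size 3, contributing (x + 4)^3

So m_A(x) = (x + 4)^3 = x^3 + 12*x^2 + 48*x + 64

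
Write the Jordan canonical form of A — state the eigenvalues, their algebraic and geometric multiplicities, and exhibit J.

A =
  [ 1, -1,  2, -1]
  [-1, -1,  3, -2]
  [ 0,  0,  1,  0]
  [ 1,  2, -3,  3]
J_3(1) ⊕ J_1(1)

The characteristic polynomial is
  det(x·I − A) = x^4 - 4*x^3 + 6*x^2 - 4*x + 1 = (x - 1)^4

Eigenvalues and multiplicities (the geometric multiplicity of λ is n − rank(A − λI), which equals the number of Jordan blocks for λ):
  λ = 1: algebraic multiplicity = 4, geometric multiplicity = 2

Determining the block sizes for each eigenvalue:
  λ = 1: with am = 4 and gm = 2, the partition is not yet determined (e.g. several partitions of 4 into 2 parts exist). Let N = A − (1)·I. Computing rank(N^1) = 2, rank(N^2) = 1, rank(N^3) = 0; the number of blocks of size ≥ j is rank(N^{j−1}) − rank(N^j), giving [2, 1, 1]. So we have 1 block(s) of size 3, 1 block(s) of size 1 → block sizes [3, 1]

Assembling the blocks gives a Jordan form
J =
  [1, 1, 0, 0]
  [0, 1, 1, 0]
  [0, 0, 1, 0]
  [0, 0, 0, 1]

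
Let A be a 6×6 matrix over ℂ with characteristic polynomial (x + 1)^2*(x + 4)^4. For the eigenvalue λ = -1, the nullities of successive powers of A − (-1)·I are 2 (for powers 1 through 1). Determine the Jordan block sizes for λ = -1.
Block sizes for λ = -1: [1, 1]

From the dimensions of kernels of powers, the number of Jordan blocks of size at least j is d_j − d_{j−1} where d_j = dim ker(N^j) (with d_0 = 0). Computing the differences gives [2].
The number of blocks of size exactly k is (#blocks of size ≥ k) − (#blocks of size ≥ k + 1), so the partition is: 2 block(s) of size 1.
In nonincreasing order the block sizes are [1, 1].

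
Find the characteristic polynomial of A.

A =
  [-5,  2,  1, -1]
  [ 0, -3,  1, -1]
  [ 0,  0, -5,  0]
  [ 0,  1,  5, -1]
x^4 + 14*x^3 + 69*x^2 + 140*x + 100

Expanding det(x·I − A) (e.g. by cofactor expansion or by noting that A is similar to its Jordan form J, which has the same characteristic polynomial as A) gives
  χ_A(x) = x^4 + 14*x^3 + 69*x^2 + 140*x + 100
which factors as (x + 2)^2*(x + 5)^2. The eigenvalues (with algebraic multiplicities) are λ = -5 with multiplicity 2, λ = -2 with multiplicity 2.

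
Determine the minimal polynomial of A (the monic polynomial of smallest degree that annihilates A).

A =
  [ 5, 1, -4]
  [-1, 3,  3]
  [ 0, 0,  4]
x^3 - 12*x^2 + 48*x - 64

The characteristic polynomial is χ_A(x) = (x - 4)^3, so the eigenvalues are known. The minimal polynomial is
  m_A(x) = Π_λ (x − λ)^{k_λ}
where k_λ is the size of the *largest* Jordan block for λ (equivalently, the smallest k with (A − λI)^k v = 0 for every generalised eigenvector v of λ).

  λ = 4: largest Jordan block has size 3, contributing (x − 4)^3

So m_A(x) = (x - 4)^3 = x^3 - 12*x^2 + 48*x - 64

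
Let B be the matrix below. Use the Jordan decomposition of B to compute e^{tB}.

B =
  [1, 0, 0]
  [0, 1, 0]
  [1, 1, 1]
e^{tB} =
  [exp(t), 0, 0]
  [0, exp(t), 0]
  [t*exp(t), t*exp(t), exp(t)]

Strategy: write B = P · J · P⁻¹ where J is a Jordan canonical form, so e^{tB} = P · e^{tJ} · P⁻¹, and e^{tJ} can be computed block-by-block.

B has Jordan form
J =
  [1, 1, 0]
  [0, 1, 0]
  [0, 0, 1]
(up to reordering of blocks).

Per-block formulas:
  For a 2×2 Jordan block J_2(1): exp(t · J_2(1)) = e^(1t)·(I + t·N), where N is the 2×2 nilpotent shift.
  For a 1×1 block at λ = 1: exp(t · [1]) = [e^(1t)].

After assembling e^{tJ} and conjugating by P, we get:

e^{tB} =
  [exp(t), 0, 0]
  [0, exp(t), 0]
  [t*exp(t), t*exp(t), exp(t)]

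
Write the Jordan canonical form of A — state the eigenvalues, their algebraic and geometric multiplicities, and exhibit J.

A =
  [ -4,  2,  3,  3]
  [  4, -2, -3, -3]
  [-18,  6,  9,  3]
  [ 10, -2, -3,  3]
J_2(0) ⊕ J_1(0) ⊕ J_1(6)

The characteristic polynomial is
  det(x·I − A) = x^4 - 6*x^3 = x^3*(x - 6)

Eigenvalues and multiplicities (the geometric multiplicity of λ is n − rank(A − λI), which equals the number of Jordan blocks for λ):
  λ = 0: algebraic multiplicity = 3, geometric multiplicity = 2
  λ = 6: algebraic multiplicity = 1, geometric multiplicity = 1

Determining the block sizes for each eigenvalue:
  λ = 0: 2 blocks summing to 3 forces exactly one block of size 2 and the rest size 1 → block sizes [2, 1]
  λ = 6: one block (gm = 1), so the single block has size am = 1 → block sizes [1]

Assembling the blocks gives a Jordan form
J =
  [0, 1, 0, 0]
  [0, 0, 0, 0]
  [0, 0, 0, 0]
  [0, 0, 0, 6]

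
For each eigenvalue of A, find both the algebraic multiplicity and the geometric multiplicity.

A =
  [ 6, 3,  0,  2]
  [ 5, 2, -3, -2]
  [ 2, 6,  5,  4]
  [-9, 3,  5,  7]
λ = 5: alg = 4, geom = 2

Step 1 — factor the characteristic polynomial to read off the algebraic multiplicities:
  χ_A(x) = (x - 5)^4

Step 2 — compute geometric multiplicities via the rank-nullity identity g(λ) = n − rank(A − λI):
  rank(A − (5)·I) = 2, so dim ker(A − (5)·I) = n − 2 = 2

Summary:
  λ = 5: algebraic multiplicity = 4, geometric multiplicity = 2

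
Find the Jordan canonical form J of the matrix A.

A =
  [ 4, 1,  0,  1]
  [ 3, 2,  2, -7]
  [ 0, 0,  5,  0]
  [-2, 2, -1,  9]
J_3(5) ⊕ J_1(5)

The characteristic polynomial is
  det(x·I − A) = x^4 - 20*x^3 + 150*x^2 - 500*x + 625 = (x - 5)^4

Eigenvalues and multiplicities (the geometric multiplicity of λ is n − rank(A − λI), which equals the number of Jordan blocks for λ):
  λ = 5: algebraic multiplicity = 4, geometric multiplicity = 2

Determining the block sizes for each eigenvalue:
  λ = 5: with am = 4 and gm = 2, the partition is not yet determined (e.g. several partitions of 4 into 2 parts exist). Let N = A − (5)·I. Computing rank(N^1) = 2, rank(N^2) = 1, rank(N^3) = 0; the number of blocks of size ≥ j is rank(N^{j−1}) − rank(N^j), giving [2, 1, 1]. So we have 1 block(s) of size 3, 1 block(s) of size 1 → block sizes [3, 1]

Assembling the blocks gives a Jordan form
J =
  [5, 1, 0, 0]
  [0, 5, 1, 0]
  [0, 0, 5, 0]
  [0, 0, 0, 5]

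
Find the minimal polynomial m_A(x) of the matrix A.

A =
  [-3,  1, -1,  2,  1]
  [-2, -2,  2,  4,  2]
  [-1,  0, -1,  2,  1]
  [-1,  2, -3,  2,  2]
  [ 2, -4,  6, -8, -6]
x^3 + 6*x^2 + 12*x + 8

The characteristic polynomial is χ_A(x) = (x + 2)^5, so the eigenvalues are known. The minimal polynomial is
  m_A(x) = Π_λ (x − λ)^{k_λ}
where k_λ is the size of the *largest* Jordan block for λ (equivalently, the smallest k with (A − λI)^k v = 0 for every generalised eigenvector v of λ).

  λ = -2: largest Jordan block has size 3, contributing (x + 2)^3

So m_A(x) = (x + 2)^3 = x^3 + 6*x^2 + 12*x + 8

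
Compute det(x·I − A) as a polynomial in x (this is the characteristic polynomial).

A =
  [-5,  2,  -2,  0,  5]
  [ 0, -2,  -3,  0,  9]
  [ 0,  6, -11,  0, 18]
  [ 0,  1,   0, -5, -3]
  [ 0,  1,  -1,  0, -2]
x^5 + 25*x^4 + 250*x^3 + 1250*x^2 + 3125*x + 3125

Expanding det(x·I − A) (e.g. by cofactor expansion or by noting that A is similar to its Jordan form J, which has the same characteristic polynomial as A) gives
  χ_A(x) = x^5 + 25*x^4 + 250*x^3 + 1250*x^2 + 3125*x + 3125
which factors as (x + 5)^5. The eigenvalues (with algebraic multiplicities) are λ = -5 with multiplicity 5.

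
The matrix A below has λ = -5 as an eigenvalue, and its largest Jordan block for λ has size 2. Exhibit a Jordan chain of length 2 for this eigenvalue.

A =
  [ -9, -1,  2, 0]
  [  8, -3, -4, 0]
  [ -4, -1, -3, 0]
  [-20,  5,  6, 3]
A Jordan chain for λ = -5 of length 2:
v_1 = (-5, 10, -5, -15)ᵀ
v_2 = (1, 1, 0, 0)ᵀ

Let N = A − (-5)·I. We want v_2 with N^2 v_2 = 0 but N^1 v_2 ≠ 0; then v_{j-1} := N · v_j for j = 2, …, 2.

Pick v_2 = (1, 1, 0, 0)ᵀ.
Then v_1 = N · v_2 = (-5, 10, -5, -15)ᵀ.

Sanity check: (A − (-5)·I) v_1 = (0, 0, 0, 0)ᵀ = 0. ✓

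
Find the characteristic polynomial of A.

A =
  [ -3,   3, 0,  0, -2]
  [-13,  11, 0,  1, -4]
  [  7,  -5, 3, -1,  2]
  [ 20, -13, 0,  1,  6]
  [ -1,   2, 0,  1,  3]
x^5 - 15*x^4 + 90*x^3 - 270*x^2 + 405*x - 243

Expanding det(x·I − A) (e.g. by cofactor expansion or by noting that A is similar to its Jordan form J, which has the same characteristic polynomial as A) gives
  χ_A(x) = x^5 - 15*x^4 + 90*x^3 - 270*x^2 + 405*x - 243
which factors as (x - 3)^5. The eigenvalues (with algebraic multiplicities) are λ = 3 with multiplicity 5.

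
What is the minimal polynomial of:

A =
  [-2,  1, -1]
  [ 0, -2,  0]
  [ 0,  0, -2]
x^2 + 4*x + 4

The characteristic polynomial is χ_A(x) = (x + 2)^3, so the eigenvalues are known. The minimal polynomial is
  m_A(x) = Π_λ (x − λ)^{k_λ}
where k_λ is the size of the *largest* Jordan block for λ (equivalently, the smallest k with (A − λI)^k v = 0 for every generalised eigenvector v of λ).

  λ = -2: largest Jordan block has size 2, contributing (x + 2)^2

So m_A(x) = (x + 2)^2 = x^2 + 4*x + 4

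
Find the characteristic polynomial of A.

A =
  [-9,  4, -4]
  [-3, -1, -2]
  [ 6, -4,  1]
x^3 + 9*x^2 + 27*x + 27

Expanding det(x·I − A) (e.g. by cofactor expansion or by noting that A is similar to its Jordan form J, which has the same characteristic polynomial as A) gives
  χ_A(x) = x^3 + 9*x^2 + 27*x + 27
which factors as (x + 3)^3. The eigenvalues (with algebraic multiplicities) are λ = -3 with multiplicity 3.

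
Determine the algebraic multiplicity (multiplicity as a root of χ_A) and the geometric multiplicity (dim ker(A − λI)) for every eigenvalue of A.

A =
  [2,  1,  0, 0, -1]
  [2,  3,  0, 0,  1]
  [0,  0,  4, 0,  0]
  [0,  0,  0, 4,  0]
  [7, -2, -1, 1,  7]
λ = 4: alg = 5, geom = 3

Step 1 — factor the characteristic polynomial to read off the algebraic multiplicities:
  χ_A(x) = (x - 4)^5

Step 2 — compute geometric multiplicities via the rank-nullity identity g(λ) = n − rank(A − λI):
  rank(A − (4)·I) = 2, so dim ker(A − (4)·I) = n − 2 = 3

Summary:
  λ = 4: algebraic multiplicity = 5, geometric multiplicity = 3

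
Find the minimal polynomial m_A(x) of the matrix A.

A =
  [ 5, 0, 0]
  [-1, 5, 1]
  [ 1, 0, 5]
x^3 - 15*x^2 + 75*x - 125

The characteristic polynomial is χ_A(x) = (x - 5)^3, so the eigenvalues are known. The minimal polynomial is
  m_A(x) = Π_λ (x − λ)^{k_λ}
where k_λ is the size of the *largest* Jordan block for λ (equivalently, the smallest k with (A − λI)^k v = 0 for every generalised eigenvector v of λ).

  λ = 5: largest Jordan block has size 3, contributing (x − 5)^3

So m_A(x) = (x - 5)^3 = x^3 - 15*x^2 + 75*x - 125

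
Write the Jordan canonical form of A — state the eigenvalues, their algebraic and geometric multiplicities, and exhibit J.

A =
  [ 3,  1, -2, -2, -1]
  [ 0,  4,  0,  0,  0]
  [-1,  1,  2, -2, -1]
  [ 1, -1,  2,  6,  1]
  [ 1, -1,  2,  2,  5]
J_2(4) ⊕ J_1(4) ⊕ J_1(4) ⊕ J_1(4)

The characteristic polynomial is
  det(x·I − A) = x^5 - 20*x^4 + 160*x^3 - 640*x^2 + 1280*x - 1024 = (x - 4)^5

Eigenvalues and multiplicities (the geometric multiplicity of λ is n − rank(A − λI), which equals the number of Jordan blocks for λ):
  λ = 4: algebraic multiplicity = 5, geometric multiplicity = 4

Determining the block sizes for each eigenvalue:
  λ = 4: 4 blocks summing to 5 forces exactly one block of size 2 and the rest size 1 → block sizes [2, 1, 1, 1]

Assembling the blocks gives a Jordan form
J =
  [4, 1, 0, 0, 0]
  [0, 4, 0, 0, 0]
  [0, 0, 4, 0, 0]
  [0, 0, 0, 4, 0]
  [0, 0, 0, 0, 4]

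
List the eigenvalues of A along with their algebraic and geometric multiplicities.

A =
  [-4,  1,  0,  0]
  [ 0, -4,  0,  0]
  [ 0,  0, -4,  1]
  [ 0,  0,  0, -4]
λ = -4: alg = 4, geom = 2

Step 1 — factor the characteristic polynomial to read off the algebraic multiplicities:
  χ_A(x) = (x + 4)^4

Step 2 — compute geometric multiplicities via the rank-nullity identity g(λ) = n − rank(A − λI):
  rank(A − (-4)·I) = 2, so dim ker(A − (-4)·I) = n − 2 = 2

Summary:
  λ = -4: algebraic multiplicity = 4, geometric multiplicity = 2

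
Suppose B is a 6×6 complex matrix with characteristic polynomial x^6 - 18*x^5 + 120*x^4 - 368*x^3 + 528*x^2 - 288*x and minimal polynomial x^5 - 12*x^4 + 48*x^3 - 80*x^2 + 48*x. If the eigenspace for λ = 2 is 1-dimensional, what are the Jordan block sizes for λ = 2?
Block sizes for λ = 2: [3]

Step 1 — from the characteristic polynomial, algebraic multiplicity of λ = 2 is 3. From dim ker(B − (2)·I) = 1, there are exactly 1 Jordan blocks for λ = 2.
Step 2 — from the minimal polynomial, the factor (x − 2)^3 tells us the largest block for λ = 2 has size 3.
Step 3 — with total size 3, 1 blocks, and largest block 3, the block sizes (in nonincreasing order) are [3].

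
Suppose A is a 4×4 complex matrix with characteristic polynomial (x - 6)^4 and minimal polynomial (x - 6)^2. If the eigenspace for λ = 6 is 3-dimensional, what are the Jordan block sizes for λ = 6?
Block sizes for λ = 6: [2, 1, 1]

Step 1 — from the characteristic polynomial, algebraic multiplicity of λ = 6 is 4. From dim ker(A − (6)·I) = 3, there are exactly 3 Jordan blocks for λ = 6.
Step 2 — from the minimal polynomial, the factor (x − 6)^2 tells us the largest block for λ = 6 has size 2.
Step 3 — with total size 4, 3 blocks, and largest block 2, the block sizes (in nonincreasing order) are [2, 1, 1].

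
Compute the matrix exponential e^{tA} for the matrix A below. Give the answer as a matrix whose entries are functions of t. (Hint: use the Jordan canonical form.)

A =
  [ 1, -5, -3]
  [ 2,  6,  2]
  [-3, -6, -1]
e^{tA} =
  [-t*exp(2*t) + exp(2*t), 3*t^2*exp(2*t)/2 - 5*t*exp(2*t), t^2*exp(2*t) - 3*t*exp(2*t)]
  [2*t*exp(2*t), -3*t^2*exp(2*t) + 4*t*exp(2*t) + exp(2*t), -2*t^2*exp(2*t) + 2*t*exp(2*t)]
  [-3*t*exp(2*t), 9*t^2*exp(2*t)/2 - 6*t*exp(2*t), 3*t^2*exp(2*t) - 3*t*exp(2*t) + exp(2*t)]

Strategy: write A = P · J · P⁻¹ where J is a Jordan canonical form, so e^{tA} = P · e^{tJ} · P⁻¹, and e^{tJ} can be computed block-by-block.

A has Jordan form
J =
  [2, 1, 0]
  [0, 2, 1]
  [0, 0, 2]
(up to reordering of blocks).

Per-block formulas:
  For a 3×3 Jordan block J_3(2): exp(t · J_3(2)) = e^(2t)·(I + t·N + (t^2/2)·N^2), where N is the 3×3 nilpotent shift.

After assembling e^{tJ} and conjugating by P, we get:

e^{tA} =
  [-t*exp(2*t) + exp(2*t), 3*t^2*exp(2*t)/2 - 5*t*exp(2*t), t^2*exp(2*t) - 3*t*exp(2*t)]
  [2*t*exp(2*t), -3*t^2*exp(2*t) + 4*t*exp(2*t) + exp(2*t), -2*t^2*exp(2*t) + 2*t*exp(2*t)]
  [-3*t*exp(2*t), 9*t^2*exp(2*t)/2 - 6*t*exp(2*t), 3*t^2*exp(2*t) - 3*t*exp(2*t) + exp(2*t)]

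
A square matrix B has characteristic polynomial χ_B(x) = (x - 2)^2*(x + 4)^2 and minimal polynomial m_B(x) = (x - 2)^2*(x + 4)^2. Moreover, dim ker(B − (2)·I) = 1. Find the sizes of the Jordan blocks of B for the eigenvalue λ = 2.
Block sizes for λ = 2: [2]

Step 1 — from the characteristic polynomial, algebraic multiplicity of λ = 2 is 2. From dim ker(B − (2)·I) = 1, there are exactly 1 Jordan blocks for λ = 2.
Step 2 — from the minimal polynomial, the factor (x − 2)^2 tells us the largest block for λ = 2 has size 2.
Step 3 — with total size 2, 1 blocks, and largest block 2, the block sizes (in nonincreasing order) are [2].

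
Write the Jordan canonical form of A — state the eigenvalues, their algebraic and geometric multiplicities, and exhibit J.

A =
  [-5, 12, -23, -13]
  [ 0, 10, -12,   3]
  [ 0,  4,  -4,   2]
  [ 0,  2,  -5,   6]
J_1(-5) ⊕ J_3(4)

The characteristic polynomial is
  det(x·I − A) = x^4 - 7*x^3 - 12*x^2 + 176*x - 320 = (x - 4)^3*(x + 5)

Eigenvalues and multiplicities (the geometric multiplicity of λ is n − rank(A − λI), which equals the number of Jordan blocks for λ):
  λ = -5: algebraic multiplicity = 1, geometric multiplicity = 1
  λ = 4: algebraic multiplicity = 3, geometric multiplicity = 1

Determining the block sizes for each eigenvalue:
  λ = -5: one block (gm = 1), so the single block has size am = 1 → block sizes [1]
  λ = 4: one block (gm = 1), so the single block has size am = 3 → block sizes [3]

Assembling the blocks gives a Jordan form
J =
  [-5, 0, 0, 0]
  [ 0, 4, 1, 0]
  [ 0, 0, 4, 1]
  [ 0, 0, 0, 4]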